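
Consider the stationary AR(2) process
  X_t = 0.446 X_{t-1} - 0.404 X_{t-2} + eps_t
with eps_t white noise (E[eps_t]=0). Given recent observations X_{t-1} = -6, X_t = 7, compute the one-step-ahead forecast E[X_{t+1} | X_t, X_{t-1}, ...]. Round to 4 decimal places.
E[X_{t+1} \mid \mathcal F_t] = 5.5460

For an AR(p) model X_t = c + sum_i phi_i X_{t-i} + eps_t, the
one-step-ahead conditional mean is
  E[X_{t+1} | X_t, ...] = c + sum_i phi_i X_{t+1-i}.
Substitute known values:
  E[X_{t+1} | ...] = (0.446) * (7) + (-0.404) * (-6)
                   = 5.5460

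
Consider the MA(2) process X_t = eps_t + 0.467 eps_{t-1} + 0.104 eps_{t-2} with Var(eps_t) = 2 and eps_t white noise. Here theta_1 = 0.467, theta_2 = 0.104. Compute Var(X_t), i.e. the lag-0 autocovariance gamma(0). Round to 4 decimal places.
\gamma(0) = 2.4578

For an MA(q) process X_t = eps_t + sum_i theta_i eps_{t-i} with
Var(eps_t) = sigma^2, the variance is
  gamma(0) = sigma^2 * (1 + sum_i theta_i^2).
  sum_i theta_i^2 = (0.467)^2 + (0.104)^2 = 0.218089 + 0.010816 = 0.228905.
  gamma(0) = 2 * (1 + 0.228905) = 2 * 1.228905 = 2.45781, which rounds to 2.4578.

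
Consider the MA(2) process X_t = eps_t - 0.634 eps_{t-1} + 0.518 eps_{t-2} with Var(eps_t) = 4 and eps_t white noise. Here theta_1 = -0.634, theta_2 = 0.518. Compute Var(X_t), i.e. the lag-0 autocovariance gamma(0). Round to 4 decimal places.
\gamma(0) = 6.6811

For an MA(q) process X_t = eps_t + sum_i theta_i eps_{t-i} with
Var(eps_t) = sigma^2, the variance is
  gamma(0) = sigma^2 * (1 + sum_i theta_i^2).
  sum_i theta_i^2 = (-0.634)^2 + (0.518)^2 = 0.401956 + 0.268324 = 0.67028.
  gamma(0) = 4 * (1 + 0.67028) = 4 * 1.67028 = 6.68112, which rounds to 6.6811.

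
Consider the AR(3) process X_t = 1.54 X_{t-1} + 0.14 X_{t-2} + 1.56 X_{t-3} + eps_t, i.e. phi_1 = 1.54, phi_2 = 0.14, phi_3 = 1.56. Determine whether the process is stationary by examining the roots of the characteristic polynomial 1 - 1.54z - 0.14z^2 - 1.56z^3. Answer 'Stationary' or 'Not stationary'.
\text{Not stationary}

The AR(p) characteristic polynomial is P(z) = 1 - 1.54z - 0.14z^2 - 1.56z^3.
Stationarity requires all roots to lie outside the unit circle, i.e. |z| > 1 for every root.
Degree 3: look for a simple real root z0 first, then factor out (1 - z/z0) and solve the remaining quadratic.
Testing z0 = 0.5: P(0.5) = 1 + (-1.54)(0.5) + (-0.14)(0.5)^2 + (-1.56)(0.5)^3
  = 1 + (-0.77) + (-0.035) + (-0.195) = 0.  So z_0 = 0.5 is a root, |z_0| = 0.5.
Divide out the factor (1 - 2 z) = (1 - z/z0) (since 1/z0 = 2):
  P(z) = (1 - 2 z)(1 + (0.46) z + (0.78) z^2)
  [check: z-coef 0.46 - (2) = -1.54; z^2-coef 0.78 - (2)(0.46) = -0.14; z^3-coef -(2)(0.78) = -1.56.]
Remaining roots from the quadratic factor 1 + (0.46) z + (0.78) z^2:
  Set 1 + (0.46) z + (0.78) z^2 = 0, i.e. a z^2 + b z + c = 0 with a = 0.78, b = 0.46, c = 1.
  Discriminant D = b^2 - 4ac = (0.46)^2 - 4*(0.78)*1 = 0.2116 - (3.12) = -2.9084.
  D < 0, so the roots are the complex-conjugate pair z = (-b +/- i sqrt(-D)) / (2a) = -0.2949 +/- 1.0932i.
  For a conjugate pair |z|^2 = z * conj(z) = (product of roots) = c/a = 1/(0.78) = 1.282051, so |z| = sqrt(1.282051) = 1.1323 for both roots.
Moduli of all roots: 0.5000, 1.1323, 1.1323.
All moduli strictly greater than 1? No.
Verdict: Not stationary.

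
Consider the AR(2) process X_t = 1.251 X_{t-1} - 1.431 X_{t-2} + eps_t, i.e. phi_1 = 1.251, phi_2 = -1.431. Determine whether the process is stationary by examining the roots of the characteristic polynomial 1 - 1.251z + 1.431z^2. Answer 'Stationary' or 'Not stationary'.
\text{Not stationary}

The AR(p) characteristic polynomial is P(z) = 1 - 1.251z + 1.431z^2.
Stationarity requires all roots to lie outside the unit circle, i.e. |z| > 1 for every root.
Set 1 + (-1.251) z + (1.431) z^2 = 0, i.e. a z^2 + b z + c = 0 with a = 1.431, b = -1.251, c = 1.
Discriminant D = b^2 - 4ac = (-1.251)^2 - 4*(1.431)*1 = 1.565001 - (5.724) = -4.158999.
D < 0, so the roots are the complex-conjugate pair z = (-b +/- i sqrt(-D)) / (2a) = 0.4371 +/- 0.7126i.
For a conjugate pair |z|^2 = z * conj(z) = (product of roots) = c/a = 1/(1.431) = 0.698812, so |z| = sqrt(0.698812) = 0.8359 for both roots.
Moduli of all roots: 0.8359, 0.8359.
All moduli strictly greater than 1? No.
Verdict: Not stationary.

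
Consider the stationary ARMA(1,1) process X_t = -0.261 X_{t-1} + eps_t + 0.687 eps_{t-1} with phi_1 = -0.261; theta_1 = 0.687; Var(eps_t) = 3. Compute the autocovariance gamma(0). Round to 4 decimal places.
\gamma(0) = 3.5842

Multiply the model equation by X_{t-k} and take expectations. With theta_0 = psi_0 = 1 and psi_j the MA(infinity) weights, this gives
  gamma(k) - sum_i phi_i gamma(k-i) = c_k,
  c_k = sigma^2 * sum_{j=k..q} theta_j psi_{j-k}   (c_k = 0 for k > q),
using gamma(-m) = gamma(m).
psi-weights needed (psi_j = theta_j + sum_i phi_i psi_{j-i}):
  psi_1 = theta_1 + phi_1 = 0.687 + (-0.261) = 0.426
Right-hand sides:
  c_0 = sigma^2 (1 + theta_1 psi_1) = 3 * (1 + (0.687)(0.426)) = 3 * 1.292662 = 3.877986
  c_1 = sigma^2 theta_1 = 3 * (0.687) = 2.061
  c_2 = 0
Equations for k = 0 and k = 1 (AR order 1):
  gamma(0) = phi_1 gamma(1) + c_0
  gamma(1) = phi_1 gamma(0) + c_1
Substituting the second into the first: gamma(0) (1 - phi_1^2) = c_0 + phi_1 c_1, so
  gamma(0) = (c_0 + phi_1 c_1) / (1 - phi_1^2) = (3.877986 + (-0.261)(2.061)) / (1 - (-0.261)^2) = 3.340065 / 0.931879 = 3.584226.
Therefore gamma(0) = 3.5842 (to 4 decimal places).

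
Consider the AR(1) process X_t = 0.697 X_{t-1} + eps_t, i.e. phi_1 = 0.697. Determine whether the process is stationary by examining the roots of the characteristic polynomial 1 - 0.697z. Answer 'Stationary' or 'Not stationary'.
\text{Stationary}

The AR(p) characteristic polynomial is P(z) = 1 - 0.697z.
Stationarity requires all roots to lie outside the unit circle, i.e. |z| > 1 for every root.
This is linear in z: 1 + (-0.697) z = 0  =>  z = -1/(-0.697) = 1.43472,  |z| = 1.43472.
Moduli of all roots: 1.4347.
All moduli strictly greater than 1? Yes.
Verdict: Stationary.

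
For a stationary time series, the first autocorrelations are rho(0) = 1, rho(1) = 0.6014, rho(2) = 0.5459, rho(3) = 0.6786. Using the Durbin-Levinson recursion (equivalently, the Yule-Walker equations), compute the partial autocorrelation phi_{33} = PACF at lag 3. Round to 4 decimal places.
\phi_{33} = 0.4639

The PACF at lag k is phi_{kk}, the last component of the solution
to the Yule-Walker system G_k phi = r_k where
  (G_k)_{ij} = rho(|i - j|), (r_k)_i = rho(i), i,j = 1..k.
Equivalently, Durbin-Levinson gives phi_{kk} iteratively:
  phi_{11} = rho(1)
  phi_{kk} = [rho(k) - sum_{j=1..k-1} phi_{k-1,j} rho(k-j)]
            / [1 - sum_{j=1..k-1} phi_{k-1,j} rho(j)],
  phi_{k,j} = phi_{k-1,j} - phi_{kk} phi_{k-1,k-j},  j = 1..k-1.
Step k = 1:
  phi_11 = rho(1) = 0.6014.
Step k = 2:
  phi_22 = [rho(2) - phi_11 rho(1)] / [1 - phi_11 rho(1)] = [0.5459 - (0.6014)(0.6014)] / [1 - (0.6014)(0.6014)]
         = 0.18421804 / 0.63831804 = 0.288599.
  Update: phi_21 = phi_11 - phi_22 phi_11 = 0.6014 - (0.288599)(0.6014) = 0.427836.
Step k = 3:
  phi_33 = [rho(3) - phi_21 rho(2) - phi_22 rho(1)] / [1 - phi_21 rho(1) - phi_22 rho(2)]
    numerator   = 0.6786 - (0.427836)(0.5459) - (0.288599)(0.6014) = 0.27148054
    denominator = 1 - (0.427836)(0.6014) - (0.288599)(0.5459) = 0.58515287
  phi_33 = 0.27148054 / 0.58515287 = 0.4639.
Therefore phi_{33} = 0.4639.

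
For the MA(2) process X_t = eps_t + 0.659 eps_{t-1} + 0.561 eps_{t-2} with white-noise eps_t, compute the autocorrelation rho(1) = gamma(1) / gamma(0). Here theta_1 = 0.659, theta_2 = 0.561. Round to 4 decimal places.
\rho(1) = 0.5882

For an MA(q) process with theta_0 = 1, the autocovariance is
  gamma(k) = sigma^2 * sum_{i=0..q-k} theta_i * theta_{i+k},
and rho(k) = gamma(k) / gamma(0). Sigma^2 cancels.
  numerator   = (1)*(0.659) + (0.659)*(0.561) = 1.028699.
  denominator = (1)^2 + (0.659)^2 + (0.561)^2 = 1.749002.
  rho(1) = 1.028699 / 1.749002 = 0.5882.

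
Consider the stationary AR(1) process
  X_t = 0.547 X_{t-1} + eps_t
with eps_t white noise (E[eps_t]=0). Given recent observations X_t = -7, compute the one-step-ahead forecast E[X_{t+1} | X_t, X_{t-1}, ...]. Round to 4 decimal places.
E[X_{t+1} \mid \mathcal F_t] = -3.8290

For an AR(p) model X_t = c + sum_i phi_i X_{t-i} + eps_t, the
one-step-ahead conditional mean is
  E[X_{t+1} | X_t, ...] = c + sum_i phi_i X_{t+1-i}.
Substitute known values:
  E[X_{t+1} | ...] = (0.547) * (-7)
                   = -3.8290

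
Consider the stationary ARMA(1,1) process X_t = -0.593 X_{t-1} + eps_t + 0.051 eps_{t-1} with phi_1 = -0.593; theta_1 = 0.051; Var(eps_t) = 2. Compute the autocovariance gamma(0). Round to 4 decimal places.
\gamma(0) = 2.9062

Multiply the model equation by X_{t-k} and take expectations. With theta_0 = psi_0 = 1 and psi_j the MA(infinity) weights, this gives
  gamma(k) - sum_i phi_i gamma(k-i) = c_k,
  c_k = sigma^2 * sum_{j=k..q} theta_j psi_{j-k}   (c_k = 0 for k > q),
using gamma(-m) = gamma(m).
psi-weights needed (psi_j = theta_j + sum_i phi_i psi_{j-i}):
  psi_1 = theta_1 + phi_1 = 0.051 + (-0.593) = -0.542
Right-hand sides:
  c_0 = sigma^2 (1 + theta_1 psi_1) = 2 * (1 + (0.051)(-0.542)) = 2 * 0.972358 = 1.944716
  c_1 = sigma^2 theta_1 = 2 * (0.051) = 0.102
  c_2 = 0
Equations for k = 0 and k = 1 (AR order 1):
  gamma(0) = phi_1 gamma(1) + c_0
  gamma(1) = phi_1 gamma(0) + c_1
Substituting the second into the first: gamma(0) (1 - phi_1^2) = c_0 + phi_1 c_1, so
  gamma(0) = (c_0 + phi_1 c_1) / (1 - phi_1^2) = (1.944716 + (-0.593)(0.102)) / (1 - (-0.593)^2) = 1.88423 / 0.648351 = 2.906188.
Therefore gamma(0) = 2.9062 (to 4 decimal places).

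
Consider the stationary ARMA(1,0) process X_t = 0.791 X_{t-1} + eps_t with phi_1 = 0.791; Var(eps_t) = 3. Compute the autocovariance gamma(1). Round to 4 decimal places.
\gamma(1) = 6.3395

Multiply the model equation by X_{t-k} and take expectations. With theta_0 = psi_0 = 1 and psi_j the MA(infinity) weights, this gives
  gamma(k) - sum_i phi_i gamma(k-i) = c_k,
  c_k = sigma^2 * sum_{j=k..q} theta_j psi_{j-k}   (c_k = 0 for k > q),
using gamma(-m) = gamma(m).
Pure AR (q = 0): c_0 = sigma^2 = 3, c_k = 0 for k >= 1.
Equations for k = 0 and k = 1 (AR order 1):
  gamma(0) = phi_1 gamma(1) + c_0
  gamma(1) = phi_1 gamma(0) + c_1
Substituting the second into the first: gamma(0) (1 - phi_1^2) = c_0 + phi_1 c_1, so
  gamma(0) = c_0 / (1 - phi_1^2) = 3 / (1 - (0.791)^2) = 3 / 0.374319 = 8.014554.
  gamma(1) = phi_1 gamma(0) = (0.791)(8.014554) = 6.339513.
Therefore gamma(1) = 6.3395 (to 4 decimal places).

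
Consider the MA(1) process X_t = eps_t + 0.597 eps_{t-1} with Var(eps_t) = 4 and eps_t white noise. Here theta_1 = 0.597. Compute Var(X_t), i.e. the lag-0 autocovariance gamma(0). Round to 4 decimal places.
\gamma(0) = 5.4256

For an MA(q) process X_t = eps_t + sum_i theta_i eps_{t-i} with
Var(eps_t) = sigma^2, the variance is
  gamma(0) = sigma^2 * (1 + sum_i theta_i^2).
  sum_i theta_i^2 = (0.597)^2 = 0.356409.
  gamma(0) = 4 * (1 + 0.356409) = 4 * 1.356409 = 5.425636, which rounds to 5.4256.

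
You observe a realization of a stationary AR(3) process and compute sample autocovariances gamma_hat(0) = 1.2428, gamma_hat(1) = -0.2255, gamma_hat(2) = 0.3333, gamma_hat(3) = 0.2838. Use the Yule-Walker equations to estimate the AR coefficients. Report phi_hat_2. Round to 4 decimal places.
\hat\phi_{2} = 0.2900

The Yule-Walker equations for an AR(p) process read, in matrix form,
  Gamma_p phi = r_p,   with   (Gamma_p)_{ij} = gamma(|i - j|),
                       (r_p)_i = gamma(i),   i,j = 1..p.
Substitute the sample gammas (Toeplitz matrix and right-hand side of size 3):
  Gamma_p = [[1.2428, -0.2255, 0.3333], [-0.2255, 1.2428, -0.2255], [0.3333, -0.2255, 1.2428]]
  r_p     = [-0.2255, 0.3333, 0.2838]
Written out (R1..R3):
  (R1) 1.2428 phi_1 - 0.2255 phi_2 + 0.3333 phi_3 = -0.2255
  (R2) -0.2255 phi_1 + 1.2428 phi_2 - 0.2255 phi_3 = 0.3333
  (R3) 0.3333 phi_1 - 0.2255 phi_2 + 1.2428 phi_3 = 0.2838
Gaussian elimination:
  R2 <- R2 - (-0.2255/1.2428) R1 = R2 - (-0.181445) R1:  1.201884 phi_2 - 0.165024 phi_3 = 0.292384
  R3 <- R3 - (0.3333/1.2428) R1 = R3 - (0.268185) R1:  -0.165024 phi_2 + 1.153414 phi_3 = 0.344276
  R3 <- R3 - (-0.165024/1.201884) R2 = R3 - (-0.137305) R2:  1.130755 phi_3 = 0.384421
Back-substitution:
  phi_hat_3 = 0.384421 / 1.130755 = 0.339969
  phi_hat_2 = (0.292384 - (-0.165024)(0.339969)) / 1.201884 = 0.289951
  phi_hat_1 = (-0.2255 - (-0.2255)(0.289951) - (0.3333)(0.339969)) / 1.2428 = -0.220009
So phi_hat = [-0.2200, 0.2900, 0.3400].
Therefore phi_hat_2 = 0.2900.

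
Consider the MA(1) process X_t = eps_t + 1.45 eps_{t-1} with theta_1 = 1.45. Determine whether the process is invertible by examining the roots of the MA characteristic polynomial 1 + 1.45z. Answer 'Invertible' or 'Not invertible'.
\text{Not invertible}

The MA(q) characteristic polynomial is P(z) = 1 + 1.45z.
Invertibility requires all roots to lie outside the unit circle, i.e. |z| > 1 for every root.
This is linear in z: 1 + (1.45) z = 0  =>  z = -1/(1.45) = -0.689655,  |z| = 0.689655.
Moduli of all roots: 0.6897.
All moduli strictly greater than 1? No.
Verdict: Not invertible.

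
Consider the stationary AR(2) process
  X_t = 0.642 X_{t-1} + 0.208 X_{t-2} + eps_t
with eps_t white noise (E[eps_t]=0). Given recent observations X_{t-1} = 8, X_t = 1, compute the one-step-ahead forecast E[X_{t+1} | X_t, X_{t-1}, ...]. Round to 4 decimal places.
E[X_{t+1} \mid \mathcal F_t] = 2.3060

For an AR(p) model X_t = c + sum_i phi_i X_{t-i} + eps_t, the
one-step-ahead conditional mean is
  E[X_{t+1} | X_t, ...] = c + sum_i phi_i X_{t+1-i}.
Substitute known values:
  E[X_{t+1} | ...] = (0.642) * (1) + (0.208) * (8)
                   = 2.3060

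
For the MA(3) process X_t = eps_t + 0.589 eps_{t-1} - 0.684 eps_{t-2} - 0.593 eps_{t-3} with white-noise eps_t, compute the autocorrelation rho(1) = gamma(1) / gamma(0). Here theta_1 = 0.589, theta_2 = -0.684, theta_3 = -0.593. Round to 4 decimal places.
\rho(1) = 0.2731

For an MA(q) process with theta_0 = 1, the autocovariance is
  gamma(k) = sigma^2 * sum_{i=0..q-k} theta_i * theta_{i+k},
and rho(k) = gamma(k) / gamma(0). Sigma^2 cancels.
  numerator   = (1)*(0.589) + (0.589)*(-0.684) + (-0.684)*(-0.593) = 0.591736.
  denominator = (1)^2 + (0.589)^2 + (-0.684)^2 + (-0.593)^2 = 2.166426.
  rho(1) = 0.591736 / 2.166426 = 0.2731.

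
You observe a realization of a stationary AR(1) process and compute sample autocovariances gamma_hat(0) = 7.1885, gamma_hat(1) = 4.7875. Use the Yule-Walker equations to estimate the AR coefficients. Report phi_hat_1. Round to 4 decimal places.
\hat\phi_{1} = 0.6660

The Yule-Walker equations for an AR(p) process read, in matrix form,
  Gamma_p phi = r_p,   with   (Gamma_p)_{ij} = gamma(|i - j|),
                       (r_p)_i = gamma(i),   i,j = 1..p.
Substitute the sample gammas (Toeplitz matrix and right-hand side of size 1):
  Gamma_p = [[7.1885]]
  r_p     = [4.7875]
With p = 1 this is the single equation gamma(0) phi_1 = gamma(1):
  phi_hat_1 = gamma(1) / gamma(0) = 4.7875 / 7.1885 = 0.6660.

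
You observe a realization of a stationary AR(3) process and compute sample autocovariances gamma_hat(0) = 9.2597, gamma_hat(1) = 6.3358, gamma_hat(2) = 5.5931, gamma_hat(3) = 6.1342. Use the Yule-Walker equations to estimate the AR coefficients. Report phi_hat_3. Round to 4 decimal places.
\hat\phi_{3} = 0.3620

The Yule-Walker equations for an AR(p) process read, in matrix form,
  Gamma_p phi = r_p,   with   (Gamma_p)_{ij} = gamma(|i - j|),
                       (r_p)_i = gamma(i),   i,j = 1..p.
Substitute the sample gammas (Toeplitz matrix and right-hand side of size 3):
  Gamma_p = [[9.2597, 6.3358, 5.5931], [6.3358, 9.2597, 6.3358], [5.5931, 6.3358, 9.2597]]
  r_p     = [6.3358, 5.5931, 6.1342]
Written out (R1..R3):
  (R1) 9.2597 phi_1 + 6.3358 phi_2 + 5.5931 phi_3 = 6.3358
  (R2) 6.3358 phi_1 + 9.2597 phi_2 + 6.3358 phi_3 = 5.5931
  (R3) 5.5931 phi_1 + 6.3358 phi_2 + 9.2597 phi_3 = 6.1342
Gaussian elimination:
  R2 <- R2 - (6.3358/9.2597) R1 = R2 - (0.684234) R1:  4.924531 phi_2 + 2.508812 phi_3 = 1.257931
  R3 <- R3 - (5.5931/9.2597) R1 = R3 - (0.604026) R1:  2.508812 phi_2 + 5.881322 phi_3 = 2.307212
  R3 <- R3 - (2.508812/4.924531) R2 = R3 - (0.509452) R2:  4.603203 phi_3 = 1.666356
Back-substitution:
  phi_hat_3 = 1.666356 / 4.603203 = 0.361999
  phi_hat_2 = (1.257931 - (2.508812)(0.361999)) / 4.924531 = 0.071021
  phi_hat_1 = (6.3358 - (6.3358)(0.071021) - (5.5931)(0.361999)) / 9.2597 = 0.416982
So phi_hat = [0.4170, 0.0710, 0.3620].
Therefore phi_hat_3 = 0.3620.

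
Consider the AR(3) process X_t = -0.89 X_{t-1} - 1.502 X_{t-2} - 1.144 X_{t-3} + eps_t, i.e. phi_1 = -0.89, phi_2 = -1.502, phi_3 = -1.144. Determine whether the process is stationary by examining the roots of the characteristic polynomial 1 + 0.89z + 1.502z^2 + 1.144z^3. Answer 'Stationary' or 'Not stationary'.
\text{Not stationary}

The AR(p) characteristic polynomial is P(z) = 1 + 0.89z + 1.502z^2 + 1.144z^3.
Stationarity requires all roots to lie outside the unit circle, i.e. |z| > 1 for every root.
Degree 3: look for a simple real root z0 first, then factor out (1 - z/z0) and solve the remaining quadratic.
Testing z0 = -1.25: P(-1.25) = 1 + (0.89)(-1.25) + (1.502)(-1.25)^2 + (1.144)(-1.25)^3
  = 1 + (-1.1125) + (2.346875) + (-2.234375) = 0.  So z_0 = -1.25 is a root, |z_0| = 1.25.
Divide out the factor (1 + 0.8 z) = (1 - z/z0) (since 1/z0 = -0.8):
  P(z) = (1 + 0.8 z)(1 + (0.09) z + (1.43) z^2)
  [check: z-coef 0.09 - (-0.8) = 0.89; z^2-coef 1.43 - (-0.8)(0.09) = 1.502; z^3-coef -(-0.8)(1.43) = 1.144.]
Remaining roots from the quadratic factor 1 + (0.09) z + (1.43) z^2:
  Set 1 + (0.09) z + (1.43) z^2 = 0, i.e. a z^2 + b z + c = 0 with a = 1.43, b = 0.09, c = 1.
  Discriminant D = b^2 - 4ac = (0.09)^2 - 4*(1.43)*1 = 0.0081 - (5.72) = -5.7119.
  D < 0, so the roots are the complex-conjugate pair z = (-b +/- i sqrt(-D)) / (2a) = -0.0315 +/- 0.8356i.
  For a conjugate pair |z|^2 = z * conj(z) = (product of roots) = c/a = 1/(1.43) = 0.699301, so |z| = sqrt(0.699301) = 0.8362 for both roots.
Moduli of all roots: 1.2500, 0.8362, 0.8362.
All moduli strictly greater than 1? No.
Verdict: Not stationary.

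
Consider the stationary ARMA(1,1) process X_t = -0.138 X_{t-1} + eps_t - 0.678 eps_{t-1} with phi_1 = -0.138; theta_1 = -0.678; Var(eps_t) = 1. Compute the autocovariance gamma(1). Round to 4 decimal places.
\gamma(1) = -0.9097

Multiply the model equation by X_{t-k} and take expectations. With theta_0 = psi_0 = 1 and psi_j the MA(infinity) weights, this gives
  gamma(k) - sum_i phi_i gamma(k-i) = c_k,
  c_k = sigma^2 * sum_{j=k..q} theta_j psi_{j-k}   (c_k = 0 for k > q),
using gamma(-m) = gamma(m).
psi-weights needed (psi_j = theta_j + sum_i phi_i psi_{j-i}):
  psi_1 = theta_1 + phi_1 = -0.678 + (-0.138) = -0.816
Right-hand sides:
  c_0 = sigma^2 (1 + theta_1 psi_1) = 1 * (1 + (-0.678)(-0.816)) = 1 * 1.553248 = 1.553248
  c_1 = sigma^2 theta_1 = 1 * (-0.678) = -0.678
  c_2 = 0
Equations for k = 0 and k = 1 (AR order 1):
  gamma(0) = phi_1 gamma(1) + c_0
  gamma(1) = phi_1 gamma(0) + c_1
Substituting the second into the first: gamma(0) (1 - phi_1^2) = c_0 + phi_1 c_1, so
  gamma(0) = (c_0 + phi_1 c_1) / (1 - phi_1^2) = (1.553248 + (-0.138)(-0.678)) / (1 - (-0.138)^2) = 1.646812 / 0.980956 = 1.678783.
  gamma(1) = phi_1 gamma(0) + c_1 = (-0.138)(1.678783) + (-0.678) = -0.909672.
Therefore gamma(1) = -0.9097 (to 4 decimal places).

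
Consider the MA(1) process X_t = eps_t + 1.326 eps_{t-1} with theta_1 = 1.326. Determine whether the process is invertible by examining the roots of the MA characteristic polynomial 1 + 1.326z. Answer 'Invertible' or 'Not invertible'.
\text{Not invertible}

The MA(q) characteristic polynomial is P(z) = 1 + 1.326z.
Invertibility requires all roots to lie outside the unit circle, i.e. |z| > 1 for every root.
This is linear in z: 1 + (1.326) z = 0  =>  z = -1/(1.326) = -0.754148,  |z| = 0.754148.
Moduli of all roots: 0.7541.
All moduli strictly greater than 1? No.
Verdict: Not invertible.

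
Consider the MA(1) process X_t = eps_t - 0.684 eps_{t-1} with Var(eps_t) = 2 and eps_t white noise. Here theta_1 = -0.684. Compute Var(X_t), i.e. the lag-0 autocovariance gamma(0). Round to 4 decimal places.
\gamma(0) = 2.9357

For an MA(q) process X_t = eps_t + sum_i theta_i eps_{t-i} with
Var(eps_t) = sigma^2, the variance is
  gamma(0) = sigma^2 * (1 + sum_i theta_i^2).
  sum_i theta_i^2 = (-0.684)^2 = 0.467856.
  gamma(0) = 2 * (1 + 0.467856) = 2 * 1.467856 = 2.935712, which rounds to 2.9357.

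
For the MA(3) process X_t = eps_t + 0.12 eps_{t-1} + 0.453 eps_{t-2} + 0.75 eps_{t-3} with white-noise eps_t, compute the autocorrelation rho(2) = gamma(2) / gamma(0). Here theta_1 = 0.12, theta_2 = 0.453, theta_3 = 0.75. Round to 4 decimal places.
\rho(2) = 0.3047

For an MA(q) process with theta_0 = 1, the autocovariance is
  gamma(k) = sigma^2 * sum_{i=0..q-k} theta_i * theta_{i+k},
and rho(k) = gamma(k) / gamma(0). Sigma^2 cancels.
  numerator   = (1)*(0.453) + (0.12)*(0.75) = 0.543.
  denominator = (1)^2 + (0.12)^2 + (0.453)^2 + (0.75)^2 = 1.782109.
  rho(2) = 0.543 / 1.782109 = 0.3047.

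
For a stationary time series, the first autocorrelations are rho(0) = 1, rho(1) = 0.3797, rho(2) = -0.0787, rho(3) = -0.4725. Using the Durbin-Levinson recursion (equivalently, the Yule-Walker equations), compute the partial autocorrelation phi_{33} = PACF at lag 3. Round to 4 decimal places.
\phi_{33} = -0.4211

The PACF at lag k is phi_{kk}, the last component of the solution
to the Yule-Walker system G_k phi = r_k where
  (G_k)_{ij} = rho(|i - j|), (r_k)_i = rho(i), i,j = 1..k.
Equivalently, Durbin-Levinson gives phi_{kk} iteratively:
  phi_{11} = rho(1)
  phi_{kk} = [rho(k) - sum_{j=1..k-1} phi_{k-1,j} rho(k-j)]
            / [1 - sum_{j=1..k-1} phi_{k-1,j} rho(j)],
  phi_{k,j} = phi_{k-1,j} - phi_{kk} phi_{k-1,k-j},  j = 1..k-1.
Step k = 1:
  phi_11 = rho(1) = 0.3797.
Step k = 2:
  phi_22 = [rho(2) - phi_11 rho(1)] / [1 - phi_11 rho(1)] = [-0.0787 - (0.3797)(0.3797)] / [1 - (0.3797)(0.3797)]
         = -0.22287209 / 0.85582791 = -0.260417.
  Update: phi_21 = phi_11 - phi_22 phi_11 = 0.3797 - (-0.260417)(0.3797) = 0.47858.
Step k = 3:
  phi_33 = [rho(3) - phi_21 rho(2) - phi_22 rho(1)] / [1 - phi_21 rho(1) - phi_22 rho(2)]
    numerator   = -0.4725 - (0.47858)(-0.0787) - (-0.260417)(0.3797) = -0.33595542
    denominator = 1 - (0.47858)(0.3797) - (-0.260417)(-0.0787) = 0.79778824
  phi_33 = -0.33595542 / 0.79778824 = -0.4211.
Therefore phi_{33} = -0.4211.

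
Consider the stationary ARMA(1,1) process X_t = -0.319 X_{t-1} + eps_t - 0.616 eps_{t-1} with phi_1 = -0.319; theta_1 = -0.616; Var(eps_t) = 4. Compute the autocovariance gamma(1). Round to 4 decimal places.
\gamma(1) = -4.9819

Multiply the model equation by X_{t-k} and take expectations. With theta_0 = psi_0 = 1 and psi_j the MA(infinity) weights, this gives
  gamma(k) - sum_i phi_i gamma(k-i) = c_k,
  c_k = sigma^2 * sum_{j=k..q} theta_j psi_{j-k}   (c_k = 0 for k > q),
using gamma(-m) = gamma(m).
psi-weights needed (psi_j = theta_j + sum_i phi_i psi_{j-i}):
  psi_1 = theta_1 + phi_1 = -0.616 + (-0.319) = -0.935
Right-hand sides:
  c_0 = sigma^2 (1 + theta_1 psi_1) = 4 * (1 + (-0.616)(-0.935)) = 4 * 1.57596 = 6.30384
  c_1 = sigma^2 theta_1 = 4 * (-0.616) = -2.464
  c_2 = 0
Equations for k = 0 and k = 1 (AR order 1):
  gamma(0) = phi_1 gamma(1) + c_0
  gamma(1) = phi_1 gamma(0) + c_1
Substituting the second into the first: gamma(0) (1 - phi_1^2) = c_0 + phi_1 c_1, so
  gamma(0) = (c_0 + phi_1 c_1) / (1 - phi_1^2) = (6.30384 + (-0.319)(-2.464)) / (1 - (-0.319)^2) = 7.089856 / 0.898239 = 7.893062.
  gamma(1) = phi_1 gamma(0) + c_1 = (-0.319)(7.893062) + (-2.464) = -4.981887.
Therefore gamma(1) = -4.9819 (to 4 decimal places).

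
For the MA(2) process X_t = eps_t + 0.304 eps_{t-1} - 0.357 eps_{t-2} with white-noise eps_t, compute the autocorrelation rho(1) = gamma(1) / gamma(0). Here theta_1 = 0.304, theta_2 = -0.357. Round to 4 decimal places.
\rho(1) = 0.1602

For an MA(q) process with theta_0 = 1, the autocovariance is
  gamma(k) = sigma^2 * sum_{i=0..q-k} theta_i * theta_{i+k},
and rho(k) = gamma(k) / gamma(0). Sigma^2 cancels.
  numerator   = (1)*(0.304) + (0.304)*(-0.357) = 0.195472.
  denominator = (1)^2 + (0.304)^2 + (-0.357)^2 = 1.219865.
  rho(1) = 0.195472 / 1.219865 = 0.1602.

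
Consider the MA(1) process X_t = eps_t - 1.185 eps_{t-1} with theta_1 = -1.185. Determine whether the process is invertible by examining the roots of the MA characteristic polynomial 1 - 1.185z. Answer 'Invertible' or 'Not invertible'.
\text{Not invertible}

The MA(q) characteristic polynomial is P(z) = 1 - 1.185z.
Invertibility requires all roots to lie outside the unit circle, i.e. |z| > 1 for every root.
This is linear in z: 1 + (-1.185) z = 0  =>  z = -1/(-1.185) = 0.843882,  |z| = 0.843882.
Moduli of all roots: 0.8439.
All moduli strictly greater than 1? No.
Verdict: Not invertible.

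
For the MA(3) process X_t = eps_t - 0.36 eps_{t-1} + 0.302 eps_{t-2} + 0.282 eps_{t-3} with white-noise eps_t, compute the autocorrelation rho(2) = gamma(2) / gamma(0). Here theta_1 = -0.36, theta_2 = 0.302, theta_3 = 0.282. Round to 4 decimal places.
\rho(2) = 0.1542

For an MA(q) process with theta_0 = 1, the autocovariance is
  gamma(k) = sigma^2 * sum_{i=0..q-k} theta_i * theta_{i+k},
and rho(k) = gamma(k) / gamma(0). Sigma^2 cancels.
  numerator   = (1)*(0.302) + (-0.36)*(0.282) = 0.20048.
  denominator = (1)^2 + (-0.36)^2 + (0.302)^2 + (0.282)^2 = 1.300328.
  rho(2) = 0.20048 / 1.300328 = 0.1542.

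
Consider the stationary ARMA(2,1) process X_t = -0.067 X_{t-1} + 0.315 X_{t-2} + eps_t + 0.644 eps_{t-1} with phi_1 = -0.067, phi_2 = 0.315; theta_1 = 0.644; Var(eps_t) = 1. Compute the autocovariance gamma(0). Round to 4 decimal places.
\gamma(0) = 1.4445

Multiply the model equation by X_{t-k} and take expectations. With theta_0 = psi_0 = 1 and psi_j the MA(infinity) weights, this gives
  gamma(k) - sum_i phi_i gamma(k-i) = c_k,
  c_k = sigma^2 * sum_{j=k..q} theta_j psi_{j-k}   (c_k = 0 for k > q),
using gamma(-m) = gamma(m).
psi-weights needed (psi_j = theta_j + sum_i phi_i psi_{j-i}):
  psi_1 = theta_1 + phi_1 = 0.644 + (-0.067) = 0.577
Right-hand sides:
  c_0 = sigma^2 (1 + theta_1 psi_1) = 1 * (1 + (0.644)(0.577)) = 1 * 1.371588 = 1.371588
  c_1 = sigma^2 theta_1 = 1 * (0.644) = 0.644
  c_2 = 0
Equations for k = 0, 1, 2 (AR order 2, c_2 = 0):
  (E0) gamma(0) = phi_1 gamma(1) + phi_2 gamma(2) + c_0
  (E1) gamma(1) = phi_1 gamma(0) + phi_2 gamma(1) + c_1
  (E2) gamma(2) = phi_1 gamma(1) + phi_2 gamma(0)
From (E1): gamma(1) = A gamma(0) + B with
  A = phi_1 / (1 - phi_2) = -0.067 / 0.685 = -0.09781,   B = c_1 / (1 - phi_2) = 0.644 / 0.685 = 0.940146.
Insert (E2) into (E0): gamma(0) (1 - phi_2^2) = phi_1 (1 + phi_2) gamma(1) + c_0.
  phi_1 (1 + phi_2) = (-0.067)(1.315) = -0.088105,   1 - phi_2^2 = 0.900775.
Replace gamma(1) by A gamma(0) + B and collect gamma(0):
  gamma(0) [0.900775 - (-0.088105)(-0.09781)] = (-0.088105)(0.940146) + 1.371588
  gamma(0) * 0.892157 = 1.288756
  gamma(0) = 1.288756 / 0.892157 = 1.444539.
Therefore gamma(0) = 1.4445 (to 4 decimal places).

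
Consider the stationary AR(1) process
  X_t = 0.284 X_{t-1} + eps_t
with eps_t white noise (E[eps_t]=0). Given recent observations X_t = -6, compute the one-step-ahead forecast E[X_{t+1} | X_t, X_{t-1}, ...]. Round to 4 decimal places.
E[X_{t+1} \mid \mathcal F_t] = -1.7040

For an AR(p) model X_t = c + sum_i phi_i X_{t-i} + eps_t, the
one-step-ahead conditional mean is
  E[X_{t+1} | X_t, ...] = c + sum_i phi_i X_{t+1-i}.
Substitute known values:
  E[X_{t+1} | ...] = (0.284) * (-6)
                   = -1.7040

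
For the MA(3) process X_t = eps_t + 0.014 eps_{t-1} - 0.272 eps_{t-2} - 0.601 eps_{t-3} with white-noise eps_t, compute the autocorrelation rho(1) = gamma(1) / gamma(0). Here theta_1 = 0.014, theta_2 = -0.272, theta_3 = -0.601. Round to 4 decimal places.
\rho(1) = 0.1210

For an MA(q) process with theta_0 = 1, the autocovariance is
  gamma(k) = sigma^2 * sum_{i=0..q-k} theta_i * theta_{i+k},
and rho(k) = gamma(k) / gamma(0). Sigma^2 cancels.
  numerator   = (1)*(0.014) + (0.014)*(-0.272) + (-0.272)*(-0.601) = 0.173664.
  denominator = (1)^2 + (0.014)^2 + (-0.272)^2 + (-0.601)^2 = 1.435381.
  rho(1) = 0.173664 / 1.435381 = 0.1210.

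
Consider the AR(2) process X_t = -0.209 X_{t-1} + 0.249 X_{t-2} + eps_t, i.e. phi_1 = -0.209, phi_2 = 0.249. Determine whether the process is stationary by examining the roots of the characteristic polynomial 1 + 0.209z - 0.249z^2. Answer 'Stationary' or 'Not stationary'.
\text{Stationary}

The AR(p) characteristic polynomial is P(z) = 1 + 0.209z - 0.249z^2.
Stationarity requires all roots to lie outside the unit circle, i.e. |z| > 1 for every root.
Set 1 + (0.209) z + (-0.249) z^2 = 0, i.e. a z^2 + b z + c = 0 with a = -0.249, b = 0.209, c = 1.
Discriminant D = b^2 - 4ac = (0.209)^2 - 4*(-0.249)*1 = 0.043681 - (-0.996) = 1.039681.
D >= 0, so the roots are real: z = (-b +/- sqrt(D)) / (2a) = (-0.209 +/- 1.019647) / (-0.498).
  z_1 = (-0.209 + 1.019647) / (-0.498) = -1.6278,   |z_1| = 1.6278.
  z_2 = (-0.209 - 1.019647) / (-0.498) = 2.4672,   |z_2| = 2.4672.
Moduli of all roots: 1.6278, 2.4672.
All moduli strictly greater than 1? Yes.
Verdict: Stationary.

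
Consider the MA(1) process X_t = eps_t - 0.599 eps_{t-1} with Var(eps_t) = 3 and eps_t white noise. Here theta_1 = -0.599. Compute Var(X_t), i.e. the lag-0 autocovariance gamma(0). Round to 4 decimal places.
\gamma(0) = 4.0764

For an MA(q) process X_t = eps_t + sum_i theta_i eps_{t-i} with
Var(eps_t) = sigma^2, the variance is
  gamma(0) = sigma^2 * (1 + sum_i theta_i^2).
  sum_i theta_i^2 = (-0.599)^2 = 0.358801.
  gamma(0) = 3 * (1 + 0.358801) = 3 * 1.358801 = 4.076403, which rounds to 4.0764.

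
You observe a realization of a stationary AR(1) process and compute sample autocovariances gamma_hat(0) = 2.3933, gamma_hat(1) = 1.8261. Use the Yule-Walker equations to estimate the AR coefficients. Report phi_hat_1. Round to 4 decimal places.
\hat\phi_{1} = 0.7630

The Yule-Walker equations for an AR(p) process read, in matrix form,
  Gamma_p phi = r_p,   with   (Gamma_p)_{ij} = gamma(|i - j|),
                       (r_p)_i = gamma(i),   i,j = 1..p.
Substitute the sample gammas (Toeplitz matrix and right-hand side of size 1):
  Gamma_p = [[2.3933]]
  r_p     = [1.8261]
With p = 1 this is the single equation gamma(0) phi_1 = gamma(1):
  phi_hat_1 = gamma(1) / gamma(0) = 1.8261 / 2.3933 = 0.7630.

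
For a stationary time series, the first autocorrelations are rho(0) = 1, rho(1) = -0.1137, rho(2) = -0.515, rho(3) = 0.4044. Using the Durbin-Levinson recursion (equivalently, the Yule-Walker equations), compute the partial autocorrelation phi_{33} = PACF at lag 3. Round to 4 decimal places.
\phi_{33} = 0.3600

The PACF at lag k is phi_{kk}, the last component of the solution
to the Yule-Walker system G_k phi = r_k where
  (G_k)_{ij} = rho(|i - j|), (r_k)_i = rho(i), i,j = 1..k.
Equivalently, Durbin-Levinson gives phi_{kk} iteratively:
  phi_{11} = rho(1)
  phi_{kk} = [rho(k) - sum_{j=1..k-1} phi_{k-1,j} rho(k-j)]
            / [1 - sum_{j=1..k-1} phi_{k-1,j} rho(j)],
  phi_{k,j} = phi_{k-1,j} - phi_{kk} phi_{k-1,k-j},  j = 1..k-1.
Step k = 1:
  phi_11 = rho(1) = -0.1137.
Step k = 2:
  phi_22 = [rho(2) - phi_11 rho(1)] / [1 - phi_11 rho(1)] = [-0.515 - (-0.1137)(-0.1137)] / [1 - (-0.1137)(-0.1137)]
         = -0.52792769 / 0.98707231 = -0.534842.
  Update: phi_21 = phi_11 - phi_22 phi_11 = -0.1137 - (-0.534842)(-0.1137) = -0.174512.
Step k = 3:
  phi_33 = [rho(3) - phi_21 rho(2) - phi_22 rho(1)] / [1 - phi_21 rho(1) - phi_22 rho(2)]
    numerator   = 0.4044 - (-0.174512)(-0.515) - (-0.534842)(-0.1137) = 0.25371503
    denominator = 1 - (-0.174512)(-0.1137) - (-0.534842)(-0.515) = 0.70471443
  phi_33 = 0.25371503 / 0.70471443 = 0.36.
Therefore phi_{33} = 0.3600.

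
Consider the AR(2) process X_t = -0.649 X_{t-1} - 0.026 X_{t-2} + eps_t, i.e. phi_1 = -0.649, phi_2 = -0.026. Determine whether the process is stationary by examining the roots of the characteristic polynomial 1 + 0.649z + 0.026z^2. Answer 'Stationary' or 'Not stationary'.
\text{Stationary}

The AR(p) characteristic polynomial is P(z) = 1 + 0.649z + 0.026z^2.
Stationarity requires all roots to lie outside the unit circle, i.e. |z| > 1 for every root.
Set 1 + (0.649) z + (0.026) z^2 = 0, i.e. a z^2 + b z + c = 0 with a = 0.026, b = 0.649, c = 1.
Discriminant D = b^2 - 4ac = (0.649)^2 - 4*(0.026)*1 = 0.421201 - (0.104) = 0.317201.
D >= 0, so the roots are real: z = (-b +/- sqrt(D)) / (2a) = (-0.649 +/- 0.563206) / (0.052).
  z_1 = (-0.649 + 0.563206) / (0.052) = -1.6499,   |z_1| = 1.6499.
  z_2 = (-0.649 - 0.563206) / (0.052) = -23.3117,   |z_2| = 23.3117.
Moduli of all roots: 1.6499, 23.3117.
All moduli strictly greater than 1? Yes.
Verdict: Stationary.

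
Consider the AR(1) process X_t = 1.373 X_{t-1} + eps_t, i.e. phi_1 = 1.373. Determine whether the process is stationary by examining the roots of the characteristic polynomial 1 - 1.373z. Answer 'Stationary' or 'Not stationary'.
\text{Not stationary}

The AR(p) characteristic polynomial is P(z) = 1 - 1.373z.
Stationarity requires all roots to lie outside the unit circle, i.e. |z| > 1 for every root.
This is linear in z: 1 + (-1.373) z = 0  =>  z = -1/(-1.373) = 0.728332,  |z| = 0.728332.
Moduli of all roots: 0.7283.
All moduli strictly greater than 1? No.
Verdict: Not stationary.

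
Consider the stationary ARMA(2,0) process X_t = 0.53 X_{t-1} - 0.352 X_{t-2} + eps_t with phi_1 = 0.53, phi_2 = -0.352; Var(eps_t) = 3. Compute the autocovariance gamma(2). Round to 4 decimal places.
\gamma(2) = -0.5836

Multiply the model equation by X_{t-k} and take expectations. With theta_0 = psi_0 = 1 and psi_j the MA(infinity) weights, this gives
  gamma(k) - sum_i phi_i gamma(k-i) = c_k,
  c_k = sigma^2 * sum_{j=k..q} theta_j psi_{j-k}   (c_k = 0 for k > q),
using gamma(-m) = gamma(m).
Pure AR (q = 0): c_0 = sigma^2 = 3, c_k = 0 for k >= 1.
Equations for k = 0, 1, 2 (AR order 2, c_2 = 0):
  (E0) gamma(0) = phi_1 gamma(1) + phi_2 gamma(2) + c_0
  (E1) gamma(1) = phi_1 gamma(0) + phi_2 gamma(1) + c_1
  (E2) gamma(2) = phi_1 gamma(1) + phi_2 gamma(0)
From (E1): gamma(1) = A gamma(0) + B with
  A = phi_1 / (1 - phi_2) = 0.53 / 1.352 = 0.392012,   B = c_1 / (1 - phi_2) = 0 / 1.352 = 0.
Insert (E2) into (E0): gamma(0) (1 - phi_2^2) = phi_1 (1 + phi_2) gamma(1) + c_0.
  phi_1 (1 + phi_2) = (0.53)(0.648) = 0.34344,   1 - phi_2^2 = 0.876096.
Replace gamma(1) by A gamma(0) + B and collect gamma(0):
  gamma(0) [0.876096 - (0.34344)(0.392012)] = c_0 = 3
  gamma(0) * 0.741463 = 3
  gamma(0) = 3 / 0.741463 = 4.046052.
  gamma(1) = A gamma(0) = (0.392012)(4.046052) = 1.5861.
  gamma(2) = phi_1 gamma(1) + phi_2 gamma(0) = (0.53)(1.5861) + (-0.352)(4.046052) = -0.583577.
Therefore gamma(2) = -0.5836 (to 4 decimal places).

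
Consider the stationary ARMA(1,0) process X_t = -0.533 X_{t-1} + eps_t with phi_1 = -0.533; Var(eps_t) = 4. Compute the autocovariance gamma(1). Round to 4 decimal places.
\gamma(1) = -2.9780

Multiply the model equation by X_{t-k} and take expectations. With theta_0 = psi_0 = 1 and psi_j the MA(infinity) weights, this gives
  gamma(k) - sum_i phi_i gamma(k-i) = c_k,
  c_k = sigma^2 * sum_{j=k..q} theta_j psi_{j-k}   (c_k = 0 for k > q),
using gamma(-m) = gamma(m).
Pure AR (q = 0): c_0 = sigma^2 = 4, c_k = 0 for k >= 1.
Equations for k = 0 and k = 1 (AR order 1):
  gamma(0) = phi_1 gamma(1) + c_0
  gamma(1) = phi_1 gamma(0) + c_1
Substituting the second into the first: gamma(0) (1 - phi_1^2) = c_0 + phi_1 c_1, so
  gamma(0) = c_0 / (1 - phi_1^2) = 4 / (1 - (-0.533)^2) = 4 / 0.715911 = 5.587287.
  gamma(1) = phi_1 gamma(0) = (-0.533)(5.587287) = -2.978024.
Therefore gamma(1) = -2.9780 (to 4 decimal places).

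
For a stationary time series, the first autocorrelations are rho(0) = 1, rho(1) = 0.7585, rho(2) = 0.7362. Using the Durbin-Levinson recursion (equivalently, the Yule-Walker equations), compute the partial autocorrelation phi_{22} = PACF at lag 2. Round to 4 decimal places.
\phi_{22} = 0.3788

The PACF at lag k is phi_{kk}, the last component of the solution
to the Yule-Walker system G_k phi = r_k where
  (G_k)_{ij} = rho(|i - j|), (r_k)_i = rho(i), i,j = 1..k.
Equivalently, Durbin-Levinson gives phi_{kk} iteratively:
  phi_{11} = rho(1)
  phi_{kk} = [rho(k) - sum_{j=1..k-1} phi_{k-1,j} rho(k-j)]
            / [1 - sum_{j=1..k-1} phi_{k-1,j} rho(j)],
  phi_{k,j} = phi_{k-1,j} - phi_{kk} phi_{k-1,k-j},  j = 1..k-1.
Step k = 1:
  phi_11 = rho(1) = 0.7585.
Step k = 2:
  phi_22 = [rho(2) - phi_11 rho(1)] / [1 - phi_11 rho(1)] = [0.7362 - (0.7585)(0.7585)] / [1 - (0.7585)(0.7585)]
         = 0.16087775 / 0.42467775 = 0.3788.
Therefore phi_{22} = 0.3788.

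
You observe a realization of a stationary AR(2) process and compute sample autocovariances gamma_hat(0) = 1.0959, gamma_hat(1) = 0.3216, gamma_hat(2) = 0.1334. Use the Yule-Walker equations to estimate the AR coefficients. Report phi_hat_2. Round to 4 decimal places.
\hat\phi_{2} = 0.0390

The Yule-Walker equations for an AR(p) process read, in matrix form,
  Gamma_p phi = r_p,   with   (Gamma_p)_{ij} = gamma(|i - j|),
                       (r_p)_i = gamma(i),   i,j = 1..p.
Substitute the sample gammas (Toeplitz matrix and right-hand side of size 2):
  Gamma_p = [[1.0959, 0.3216], [0.3216, 1.0959]]
  r_p     = [0.3216, 0.1334]
Written out:
  1.0959 phi_1 + 0.3216 phi_2 = 0.3216
  0.3216 phi_1 + 1.0959 phi_2 = 0.1334
Solve by Cramer's rule:
  det = gamma(0)^2 - gamma(1)^2 = (1.0959)^2 - (0.3216)^2 = 1.20099681 - 0.10342656 = 1.09757025
  phi_hat_1 = [gamma(1) gamma(0) - gamma(1) gamma(2)] / det = [(0.3216)(1.0959) - (0.3216)(0.1334)] / 1.09757025 = 0.30954 / 1.09757025 = 0.282
  phi_hat_2 = [gamma(0) gamma(2) - gamma(1)^2] / det = [(1.0959)(0.1334) - (0.3216)^2] / 1.09757025 = 0.0427665 / 1.09757025 = 0.039
So phi_hat = [0.2820, 0.0390].
Therefore phi_hat_2 = 0.0390.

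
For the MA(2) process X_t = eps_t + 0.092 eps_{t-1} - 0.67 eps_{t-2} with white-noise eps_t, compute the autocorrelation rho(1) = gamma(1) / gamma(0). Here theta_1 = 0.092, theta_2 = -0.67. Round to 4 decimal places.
\rho(1) = 0.0208

For an MA(q) process with theta_0 = 1, the autocovariance is
  gamma(k) = sigma^2 * sum_{i=0..q-k} theta_i * theta_{i+k},
and rho(k) = gamma(k) / gamma(0). Sigma^2 cancels.
  numerator   = (1)*(0.092) + (0.092)*(-0.67) = 0.03036.
  denominator = (1)^2 + (0.092)^2 + (-0.67)^2 = 1.457364.
  rho(1) = 0.03036 / 1.457364 = 0.0208.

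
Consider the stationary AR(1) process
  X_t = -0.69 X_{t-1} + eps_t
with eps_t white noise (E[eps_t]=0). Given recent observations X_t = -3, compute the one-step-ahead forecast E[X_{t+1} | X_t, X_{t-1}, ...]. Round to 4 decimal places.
E[X_{t+1} \mid \mathcal F_t] = 2.0700

For an AR(p) model X_t = c + sum_i phi_i X_{t-i} + eps_t, the
one-step-ahead conditional mean is
  E[X_{t+1} | X_t, ...] = c + sum_i phi_i X_{t+1-i}.
Substitute known values:
  E[X_{t+1} | ...] = (-0.69) * (-3)
                   = 2.0700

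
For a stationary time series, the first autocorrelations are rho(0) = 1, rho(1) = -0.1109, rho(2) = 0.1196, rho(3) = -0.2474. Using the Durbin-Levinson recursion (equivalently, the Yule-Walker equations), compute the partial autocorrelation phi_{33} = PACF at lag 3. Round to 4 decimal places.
\phi_{33} = -0.2290

The PACF at lag k is phi_{kk}, the last component of the solution
to the Yule-Walker system G_k phi = r_k where
  (G_k)_{ij} = rho(|i - j|), (r_k)_i = rho(i), i,j = 1..k.
Equivalently, Durbin-Levinson gives phi_{kk} iteratively:
  phi_{11} = rho(1)
  phi_{kk} = [rho(k) - sum_{j=1..k-1} phi_{k-1,j} rho(k-j)]
            / [1 - sum_{j=1..k-1} phi_{k-1,j} rho(j)],
  phi_{k,j} = phi_{k-1,j} - phi_{kk} phi_{k-1,k-j},  j = 1..k-1.
Step k = 1:
  phi_11 = rho(1) = -0.1109.
Step k = 2:
  phi_22 = [rho(2) - phi_11 rho(1)] / [1 - phi_11 rho(1)] = [0.1196 - (-0.1109)(-0.1109)] / [1 - (-0.1109)(-0.1109)]
         = 0.10730119 / 0.98770119 = 0.108637.
  Update: phi_21 = phi_11 - phi_22 phi_11 = -0.1109 - (0.108637)(-0.1109) = -0.098852.
Step k = 3:
  phi_33 = [rho(3) - phi_21 rho(2) - phi_22 rho(1)] / [1 - phi_21 rho(1) - phi_22 rho(2)]
    numerator   = -0.2474 - (-0.098852)(0.1196) - (0.108637)(-0.1109) = -0.22352941
    denominator = 1 - (-0.098852)(-0.1109) - (0.108637)(0.1196) = 0.97604428
  phi_33 = -0.22352941 / 0.97604428 = -0.229.
Therefore phi_{33} = -0.2290.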